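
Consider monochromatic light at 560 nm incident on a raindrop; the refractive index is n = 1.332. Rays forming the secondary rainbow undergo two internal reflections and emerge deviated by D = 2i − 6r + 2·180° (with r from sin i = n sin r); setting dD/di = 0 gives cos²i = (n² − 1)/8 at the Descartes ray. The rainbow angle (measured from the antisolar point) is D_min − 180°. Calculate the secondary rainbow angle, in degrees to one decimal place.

cos²i = (1.77422 − 1)/8 = 0.09678; i = arccos(0.31109) = 71.875°.
sin r = sin 71.875°/1.332 = 0.71350; r = 45.520°.
D_min = 2·71.875° − 6·45.520° + 360° = 230.628°.
Rainbow angle = D_min − 180° = 50.628°.

50.6°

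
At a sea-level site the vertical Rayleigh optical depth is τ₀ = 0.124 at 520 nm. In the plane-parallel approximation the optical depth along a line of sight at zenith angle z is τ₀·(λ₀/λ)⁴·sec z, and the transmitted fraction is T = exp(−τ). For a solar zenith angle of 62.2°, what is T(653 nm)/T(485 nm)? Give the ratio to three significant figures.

Airmass: sec 62.2° = 2.1441.
τ(653 nm) = 0.124 × (520/653)⁴ × 2.1441 = 0.124 × 0.4021 × 2.1441 = 0.1069.
τ(485 nm) = 0.124 × (520/485)⁴ × 2.1441 = 0.124 × 1.3214 × 2.1441 = 0.3513.
T(653)/T(485) = exp(τ_B − τ_A) = exp(0.2444) = 1.2769.

1.28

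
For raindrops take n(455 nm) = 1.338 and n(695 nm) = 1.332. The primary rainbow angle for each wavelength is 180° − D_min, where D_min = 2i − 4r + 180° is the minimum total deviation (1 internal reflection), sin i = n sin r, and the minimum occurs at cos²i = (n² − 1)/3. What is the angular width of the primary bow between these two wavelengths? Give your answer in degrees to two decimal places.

At 455 nm (n = 1.338): cos²i = 0.26341 → i = 59.120°, r = 39.899°, D_min = 138.643°, rainbow angle = 41.357°.
At 695 nm (n = 1.332): cos²i = 0.25807 → i = 59.469°, r = 40.290°, D_min = 137.776°, rainbow angle = 42.224°.
Angular width = |41.357° − 42.224°| = 0.867°.

0.87°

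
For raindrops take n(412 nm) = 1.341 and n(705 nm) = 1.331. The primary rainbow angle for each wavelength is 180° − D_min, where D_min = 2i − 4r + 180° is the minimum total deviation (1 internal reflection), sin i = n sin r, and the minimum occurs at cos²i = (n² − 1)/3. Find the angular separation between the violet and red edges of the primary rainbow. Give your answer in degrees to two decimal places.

1.44°

At 412 nm (n = 1.341): cos²i = 0.26609 → i = 58.946°, r = 39.705°, D_min = 139.071°, rainbow angle = 40.929°.
At 705 nm (n = 1.331): cos²i = 0.25719 → i = 59.527°, r = 40.356°, D_min = 137.630°, rainbow angle = 42.370°.
Angular width = |40.929° − 42.370°| = 1.441°.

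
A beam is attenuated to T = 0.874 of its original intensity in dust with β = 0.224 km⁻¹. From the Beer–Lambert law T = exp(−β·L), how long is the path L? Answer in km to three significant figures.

0.601 km

Beer–Lambert: T = exp(−βL) ⇒ L = −ln(T)/β = −ln(0.874)/0.224 = 0.1347/0.224 = 0.6012 km.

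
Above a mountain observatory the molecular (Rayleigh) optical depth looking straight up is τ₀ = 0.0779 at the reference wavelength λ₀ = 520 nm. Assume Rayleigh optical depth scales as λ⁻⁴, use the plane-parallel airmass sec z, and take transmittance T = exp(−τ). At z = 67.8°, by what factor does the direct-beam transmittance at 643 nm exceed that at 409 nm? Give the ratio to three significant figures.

Airmass: sec 67.8° = 2.6466.
τ(643 nm) = 0.0779 × (520/643)⁴ × 2.6466 = 0.0779 × 0.4277 × 2.6466 = 0.0882.
τ(409 nm) = 0.0779 × (520/409)⁴ × 2.6466 = 0.0779 × 2.6129 × 2.6466 = 0.5387.
T(643)/T(409) = exp(τ_B − τ_A) = exp(0.4505) = 1.5691.

1.57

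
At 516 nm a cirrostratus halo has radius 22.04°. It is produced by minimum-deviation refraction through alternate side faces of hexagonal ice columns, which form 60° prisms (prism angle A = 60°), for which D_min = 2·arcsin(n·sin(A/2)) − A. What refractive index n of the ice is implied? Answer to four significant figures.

1.313

Rearranging: n = sin((D_min + A)/2) / sin(A/2).
(D_min + A)/2 = (22.04° + 60°)/2 = 41.020°.
n = sin 41.020° / sin 30° = 0.6563 / 0.5000 = 1.3126.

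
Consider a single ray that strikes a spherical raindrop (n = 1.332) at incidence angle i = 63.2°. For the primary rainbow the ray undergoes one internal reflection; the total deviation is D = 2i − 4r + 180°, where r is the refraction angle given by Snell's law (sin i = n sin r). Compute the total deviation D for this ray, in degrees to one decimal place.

sin r = sin 63.2° / 1.332 = 0.8926/1.332 = 0.6701; r = 42.08°.
D = 2·63.2° − 4·42.08° + 180° = 126.40° − 168.30° + 180° = 138.10°.

138.1°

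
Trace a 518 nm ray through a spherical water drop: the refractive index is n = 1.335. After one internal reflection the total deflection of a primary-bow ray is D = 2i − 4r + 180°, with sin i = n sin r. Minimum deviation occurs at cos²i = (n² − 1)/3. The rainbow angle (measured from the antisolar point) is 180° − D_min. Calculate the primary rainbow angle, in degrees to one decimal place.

cos²i = (1.78222 − 1)/3 = 0.26074; i = arccos(0.51063) = 59.294°.
sin r = sin 59.294°/1.335 = 0.64405; r = 40.094°.
D_min = 2·59.294° − 4·40.094° + 180° = 138.212°.
Rainbow angle = 180° − D_min = 41.788°.

41.8°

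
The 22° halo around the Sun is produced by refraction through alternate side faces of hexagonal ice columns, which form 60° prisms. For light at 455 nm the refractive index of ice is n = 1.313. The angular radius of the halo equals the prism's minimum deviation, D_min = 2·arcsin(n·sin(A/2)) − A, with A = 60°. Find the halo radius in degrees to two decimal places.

n·sin(A/2) = 1.313 × sin 30° = 1.313 × 0.5000 = 0.6565.
D_min = 2·arcsin(0.6565) − 60° = 2 × 41.033° − 60° = 22.067°.

22.07°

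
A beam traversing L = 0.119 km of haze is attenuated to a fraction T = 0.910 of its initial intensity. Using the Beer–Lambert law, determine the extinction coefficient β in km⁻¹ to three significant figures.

0.793 km⁻¹

Beer–Lambert: T = exp(−βL) ⇒ β = −ln(T)/L = −ln(0.910)/0.119 = 0.0943/0.119 = 0.7925 km⁻¹.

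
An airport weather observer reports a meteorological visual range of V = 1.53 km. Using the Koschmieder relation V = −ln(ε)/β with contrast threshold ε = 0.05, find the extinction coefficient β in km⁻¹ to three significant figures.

β = −ln(0.05) / V = 2.996 / 1.53 = 1.9580 km⁻¹.

1.96 km⁻¹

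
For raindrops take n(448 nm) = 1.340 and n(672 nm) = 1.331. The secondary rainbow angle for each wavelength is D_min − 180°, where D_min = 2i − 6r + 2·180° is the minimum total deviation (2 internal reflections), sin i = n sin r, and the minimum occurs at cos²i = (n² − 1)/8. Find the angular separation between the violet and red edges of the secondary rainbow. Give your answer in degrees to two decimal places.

2.34°

At 448 nm (n = 1.340): cos²i = 0.09945 → i = 71.618°, r = 45.088°, D_min = 232.709°, rainbow angle = 52.709°.
At 672 nm (n = 1.331): cos²i = 0.09645 → i = 71.907°, r = 45.575°, D_min = 230.365°, rainbow angle = 50.365°.
Angular width = |52.709° − 50.365°| = 2.344°.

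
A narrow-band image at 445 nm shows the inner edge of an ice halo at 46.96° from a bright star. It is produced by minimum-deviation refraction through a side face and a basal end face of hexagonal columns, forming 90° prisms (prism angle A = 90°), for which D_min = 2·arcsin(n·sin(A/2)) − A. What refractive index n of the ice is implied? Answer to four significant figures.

Rearranging: n = sin((D_min + A)/2) / sin(A/2).
(D_min + A)/2 = (46.96° + 90°)/2 = 68.480°.
n = sin 68.480° / sin 45° = 0.9303 / 0.7071 = 1.3156.

1.316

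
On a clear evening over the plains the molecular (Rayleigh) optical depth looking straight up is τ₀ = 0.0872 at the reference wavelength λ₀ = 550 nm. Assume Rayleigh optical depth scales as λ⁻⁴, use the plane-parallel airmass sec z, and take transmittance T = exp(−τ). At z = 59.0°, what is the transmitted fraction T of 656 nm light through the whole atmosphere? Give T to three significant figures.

sec 59.0° = 1.9416.
τ = 0.0872 × (550/656)⁴ × 1.9416 = 0.0872 × 0.4941 × 1.9416 = 0.0837.
T = exp(−0.0837) = 0.9197.

0.920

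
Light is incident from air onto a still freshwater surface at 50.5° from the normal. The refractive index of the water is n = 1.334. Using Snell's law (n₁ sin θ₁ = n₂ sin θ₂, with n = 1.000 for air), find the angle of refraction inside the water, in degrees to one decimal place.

35.3°

Snell: sin θ_r = sin θ_i / n = sin 50.5° / 1.334 = 0.7716 / 1.334 = 0.5784.
θ_r = arcsin(0.5784) = 35.34°.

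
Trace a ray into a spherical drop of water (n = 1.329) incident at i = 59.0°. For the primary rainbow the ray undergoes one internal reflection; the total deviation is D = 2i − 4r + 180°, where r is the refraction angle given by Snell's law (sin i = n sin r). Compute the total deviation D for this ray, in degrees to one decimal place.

137.3°

sin r = sin 59.0° / 1.329 = 0.8572/1.329 = 0.6450; r = 40.16°.
D = 2·59.0° − 4·40.16° + 180° = 118.00° − 160.65° + 180° = 137.35°.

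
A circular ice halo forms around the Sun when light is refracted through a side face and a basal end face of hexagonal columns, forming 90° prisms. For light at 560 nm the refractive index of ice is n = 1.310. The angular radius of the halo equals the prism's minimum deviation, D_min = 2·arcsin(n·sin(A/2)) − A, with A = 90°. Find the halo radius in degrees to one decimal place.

n·sin(A/2) = 1.310 × sin 45° = 1.310 × 0.7071 = 0.9263.
D_min = 2·arcsin(0.9263) − 90° = 2 × 67.867° − 90° = 45.733°.

45.7°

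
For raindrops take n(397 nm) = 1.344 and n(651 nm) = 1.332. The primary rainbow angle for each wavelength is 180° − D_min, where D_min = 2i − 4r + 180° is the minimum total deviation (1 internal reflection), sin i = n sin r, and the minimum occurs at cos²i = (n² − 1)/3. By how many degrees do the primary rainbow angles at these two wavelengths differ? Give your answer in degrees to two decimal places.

At 397 nm (n = 1.344): cos²i = 0.26878 → i = 58.772°, r = 39.512°, D_min = 139.495°, rainbow angle = 40.505°.
At 651 nm (n = 1.332): cos²i = 0.25807 → i = 59.469°, r = 40.290°, D_min = 137.776°, rainbow angle = 42.224°.
Angular width = |40.505° − 42.224°| = 1.719°.

1.72°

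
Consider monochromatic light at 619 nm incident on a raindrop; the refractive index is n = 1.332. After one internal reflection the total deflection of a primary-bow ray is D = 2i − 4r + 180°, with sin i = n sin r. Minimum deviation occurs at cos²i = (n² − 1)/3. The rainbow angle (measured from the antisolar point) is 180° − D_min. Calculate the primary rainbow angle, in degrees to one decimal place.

42.2°

cos²i = (1.77422 − 1)/3 = 0.25807; i = arccos(0.50801) = 59.469°.
sin r = sin 59.469°/1.332 = 0.64666; r = 40.290°.
D_min = 2·59.469° − 4·40.290° + 180° = 137.776°.
Rainbow angle = 180° − D_min = 42.224°.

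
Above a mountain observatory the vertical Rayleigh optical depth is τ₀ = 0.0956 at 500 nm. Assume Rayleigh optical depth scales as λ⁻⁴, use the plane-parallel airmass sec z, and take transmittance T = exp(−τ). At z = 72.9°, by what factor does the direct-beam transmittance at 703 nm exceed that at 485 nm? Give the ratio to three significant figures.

Airmass: sec 72.9° = 3.4009.
τ(703 nm) = 0.0956 × (500/703)⁴ × 3.4009 = 0.0956 × 0.2559 × 3.4009 = 0.0832.
τ(485 nm) = 0.0956 × (500/485)⁴ × 3.4009 = 0.0956 × 1.1296 × 3.4009 = 0.3673.
T(703)/T(485) = exp(τ_B − τ_A) = exp(0.2841) = 1.3285.

1.33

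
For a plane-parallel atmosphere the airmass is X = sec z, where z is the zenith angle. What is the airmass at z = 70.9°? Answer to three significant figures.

X = sec z = 1/cos 70.9° = 1/0.3272 = 3.0561.

3.06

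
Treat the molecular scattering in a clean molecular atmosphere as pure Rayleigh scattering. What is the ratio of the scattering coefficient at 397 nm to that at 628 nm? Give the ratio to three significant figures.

Rayleigh scattering ∝ λ⁻⁴, so the ratio of coefficients is the inverse fourth power of the wavelength ratio.
σ(397)/σ(628) = (628/397)⁴ = (1.5819)⁴ = 6.261.

6.26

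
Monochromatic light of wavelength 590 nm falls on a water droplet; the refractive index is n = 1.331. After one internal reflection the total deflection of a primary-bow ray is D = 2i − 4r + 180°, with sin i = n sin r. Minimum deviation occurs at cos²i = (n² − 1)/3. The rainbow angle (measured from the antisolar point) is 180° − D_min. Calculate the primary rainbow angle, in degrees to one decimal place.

42.4°

cos²i = (1.77156 − 1)/3 = 0.25719; i = arccos(0.50714) = 59.527°.
sin r = sin 59.527°/1.331 = 0.64753; r = 40.356°.
D_min = 2·59.527° − 4·40.356° + 180° = 137.630°.
Rainbow angle = 180° − D_min = 42.370°.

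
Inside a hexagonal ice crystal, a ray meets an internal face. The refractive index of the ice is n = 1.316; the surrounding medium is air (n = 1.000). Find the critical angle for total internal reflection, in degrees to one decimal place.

sin θ_c = n_air / n = 1.000 / 1.316 = 0.7599.
θ_c = arcsin(0.7599) = 49.45°.

49.5°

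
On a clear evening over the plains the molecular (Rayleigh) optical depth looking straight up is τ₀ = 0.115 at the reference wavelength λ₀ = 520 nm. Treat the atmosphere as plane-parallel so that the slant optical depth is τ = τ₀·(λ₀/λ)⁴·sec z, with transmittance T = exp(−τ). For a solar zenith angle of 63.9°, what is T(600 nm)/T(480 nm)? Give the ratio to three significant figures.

Airmass: sec 63.9° = 2.2730.
τ(600 nm) = 0.115 × (520/600)⁴ × 2.2730 = 0.115 × 0.5642 × 2.2730 = 0.1475.
τ(480 nm) = 0.115 × (520/480)⁴ × 2.2730 = 0.115 × 1.3774 × 2.2730 = 0.3600.
T(600)/T(480) = exp(τ_B − τ_A) = exp(0.2126) = 1.2369.

1.24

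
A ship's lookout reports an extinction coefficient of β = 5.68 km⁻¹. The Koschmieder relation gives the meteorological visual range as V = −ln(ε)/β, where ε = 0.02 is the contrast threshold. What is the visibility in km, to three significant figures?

0.689 km

V = −ln(0.02) / 5.68 = 3.912 / 5.68 = 0.6887 km.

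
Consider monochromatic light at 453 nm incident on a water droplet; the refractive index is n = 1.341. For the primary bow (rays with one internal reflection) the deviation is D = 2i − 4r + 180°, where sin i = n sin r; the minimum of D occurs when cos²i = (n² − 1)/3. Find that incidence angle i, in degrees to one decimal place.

cos²i = (1.341² − 1)/3 = (1.79828 − 1)/3 = 0.26609.
cos i = 0.51584, so i = 58.946°.

58.9°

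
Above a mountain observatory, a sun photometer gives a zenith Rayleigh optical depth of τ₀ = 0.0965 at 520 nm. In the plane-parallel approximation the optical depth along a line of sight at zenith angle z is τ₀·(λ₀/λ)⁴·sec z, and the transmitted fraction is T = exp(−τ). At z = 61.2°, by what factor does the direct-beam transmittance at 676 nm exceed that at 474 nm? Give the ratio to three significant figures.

Airmass: sec 61.2° = 2.0757.
τ(676 nm) = 0.0965 × (520/676)⁴ × 2.0757 = 0.0965 × 0.3501 × 2.0757 = 0.0701.
τ(474 nm) = 0.0965 × (520/474)⁴ × 2.0757 = 0.0965 × 1.4484 × 2.0757 = 0.2901.
T(676)/T(474) = exp(τ_B − τ_A) = exp(0.2200) = 1.2461.

1.25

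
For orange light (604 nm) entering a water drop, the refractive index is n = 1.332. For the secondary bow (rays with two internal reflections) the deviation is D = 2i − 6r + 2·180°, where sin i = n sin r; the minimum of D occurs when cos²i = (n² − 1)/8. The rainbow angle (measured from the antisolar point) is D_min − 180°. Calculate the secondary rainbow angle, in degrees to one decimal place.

50.6°

cos²i = (1.77422 − 1)/8 = 0.09678; i = arccos(0.31109) = 71.875°.
sin r = sin 71.875°/1.332 = 0.71350; r = 45.520°.
D_min = 2·71.875° − 6·45.520° + 360° = 230.628°.
Rainbow angle = D_min − 180° = 50.628°.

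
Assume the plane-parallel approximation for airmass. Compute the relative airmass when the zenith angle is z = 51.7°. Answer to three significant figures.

X = sec z = 1/cos 51.7° = 1/0.6198 = 1.6135.

1.61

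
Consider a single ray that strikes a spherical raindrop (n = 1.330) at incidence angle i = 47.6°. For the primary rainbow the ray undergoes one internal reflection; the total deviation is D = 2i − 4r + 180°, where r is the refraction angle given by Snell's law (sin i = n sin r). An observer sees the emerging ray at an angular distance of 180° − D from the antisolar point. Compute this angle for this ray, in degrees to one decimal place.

sin r = sin 47.6° / 1.330 = 0.7385/1.330 = 0.5552; r = 33.73°.
D = 2·47.6° − 4·33.73° + 180° = 95.20° − 134.91° + 180° = 140.29°.
Angle from antisolar point = 180° − D = 39.71°.

39.7°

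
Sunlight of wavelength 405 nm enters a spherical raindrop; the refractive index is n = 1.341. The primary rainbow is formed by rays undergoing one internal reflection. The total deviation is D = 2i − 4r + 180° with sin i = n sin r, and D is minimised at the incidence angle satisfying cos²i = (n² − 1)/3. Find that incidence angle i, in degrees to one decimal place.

58.9°

cos²i = (1.341² − 1)/3 = (1.79828 − 1)/3 = 0.26609.
cos i = 0.51584, so i = 58.946°.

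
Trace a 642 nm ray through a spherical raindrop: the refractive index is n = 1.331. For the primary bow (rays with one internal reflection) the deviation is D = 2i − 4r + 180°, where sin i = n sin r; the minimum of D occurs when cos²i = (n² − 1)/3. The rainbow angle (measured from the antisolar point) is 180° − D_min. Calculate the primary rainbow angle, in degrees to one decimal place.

cos²i = (1.77156 − 1)/3 = 0.25719; i = arccos(0.50714) = 59.527°.
sin r = sin 59.527°/1.331 = 0.64753; r = 40.356°.
D_min = 2·59.527° − 4·40.356° + 180° = 137.630°.
Rainbow angle = 180° − D_min = 42.370°.

42.4°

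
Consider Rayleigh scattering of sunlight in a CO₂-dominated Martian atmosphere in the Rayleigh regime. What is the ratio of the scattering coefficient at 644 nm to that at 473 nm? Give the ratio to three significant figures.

Rayleigh scattering ∝ λ⁻⁴, so the ratio of coefficients is the inverse fourth power of the wavelength ratio.
σ(644)/σ(473) = (473/644)⁴ = (0.7345)⁴ = 0.291.

0.291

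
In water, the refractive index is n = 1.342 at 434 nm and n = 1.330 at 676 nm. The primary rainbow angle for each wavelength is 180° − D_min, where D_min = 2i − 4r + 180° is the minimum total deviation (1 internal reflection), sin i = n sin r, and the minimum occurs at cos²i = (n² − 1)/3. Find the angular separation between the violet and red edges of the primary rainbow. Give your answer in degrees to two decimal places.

At 434 nm (n = 1.342): cos²i = 0.26699 → i = 58.888°, r = 39.641°, D_min = 139.213°, rainbow angle = 40.787°.
At 676 nm (n = 1.330): cos²i = 0.25630 → i = 59.585°, r = 40.422°, D_min = 137.484°, rainbow angle = 42.516°.
Angular width = |40.787° − 42.516°| = 1.729°.

1.73°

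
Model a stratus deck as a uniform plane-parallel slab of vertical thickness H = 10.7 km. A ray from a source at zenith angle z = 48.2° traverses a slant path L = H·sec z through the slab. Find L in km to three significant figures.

sec z = 1/cos 48.2° = 1.5003.
L = 10.7 × 1.5003 = 16.053 km.

16.1 km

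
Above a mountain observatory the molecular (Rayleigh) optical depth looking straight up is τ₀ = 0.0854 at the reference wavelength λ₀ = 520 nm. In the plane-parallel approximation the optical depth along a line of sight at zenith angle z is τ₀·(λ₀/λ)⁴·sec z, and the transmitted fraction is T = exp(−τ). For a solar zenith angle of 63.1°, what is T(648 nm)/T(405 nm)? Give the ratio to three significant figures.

Airmass: sec 63.1° = 2.2103.
τ(648 nm) = 0.0854 × (520/648)⁴ × 2.2103 = 0.0854 × 0.4147 × 2.2103 = 0.0783.
τ(405 nm) = 0.0854 × (520/405)⁴ × 2.2103 = 0.0854 × 2.7176 × 2.2103 = 0.5130.
T(648)/T(405) = exp(τ_B − τ_A) = exp(0.4347) = 1.5445.

1.54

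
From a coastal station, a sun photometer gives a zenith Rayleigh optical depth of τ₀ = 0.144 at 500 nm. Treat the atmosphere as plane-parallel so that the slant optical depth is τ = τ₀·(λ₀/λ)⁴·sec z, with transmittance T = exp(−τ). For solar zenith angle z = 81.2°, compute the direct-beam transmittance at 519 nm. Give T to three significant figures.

0.444

sec 81.2° = 6.5366.
τ = 0.144 × (500/519)⁴ × 6.5366 = 0.144 × 0.8614 × 6.5366 = 0.8108.
T = exp(−0.8108) = 0.4445.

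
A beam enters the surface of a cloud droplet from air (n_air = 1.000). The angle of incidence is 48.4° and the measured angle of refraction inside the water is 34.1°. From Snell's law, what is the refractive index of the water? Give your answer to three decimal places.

1.334

n = sin θ_i / sin θ_r = sin 48.4° / sin 34.1° = 0.7478 / 0.5606 = 1.3338.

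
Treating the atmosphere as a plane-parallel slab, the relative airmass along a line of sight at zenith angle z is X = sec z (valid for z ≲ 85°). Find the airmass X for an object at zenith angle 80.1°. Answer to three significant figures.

5.82

X = sec z = 1/cos 80.1° = 1/0.1719 = 5.8164.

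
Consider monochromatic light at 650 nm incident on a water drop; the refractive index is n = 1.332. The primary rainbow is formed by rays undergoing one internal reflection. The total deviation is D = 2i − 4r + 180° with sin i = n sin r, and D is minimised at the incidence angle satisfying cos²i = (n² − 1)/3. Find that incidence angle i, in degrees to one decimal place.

59.5°

cos²i = (1.332² − 1)/3 = (1.77422 − 1)/3 = 0.25807.
cos i = 0.50801, so i = 59.469°.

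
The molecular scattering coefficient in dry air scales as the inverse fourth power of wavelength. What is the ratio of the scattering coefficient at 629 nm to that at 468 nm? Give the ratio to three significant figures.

0.306

Rayleigh scattering ∝ λ⁻⁴, so the ratio of coefficients is the inverse fourth power of the wavelength ratio.
σ(629)/σ(468) = (468/629)⁴ = (0.7440)⁴ = 0.3065.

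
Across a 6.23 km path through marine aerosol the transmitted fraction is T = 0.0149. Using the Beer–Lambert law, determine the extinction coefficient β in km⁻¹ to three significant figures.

0.675 km⁻¹

Beer–Lambert: T = exp(−βL) ⇒ β = −ln(T)/L = −ln(0.0149)/6.23 = 4.2064/6.23 = 0.6752 km⁻¹.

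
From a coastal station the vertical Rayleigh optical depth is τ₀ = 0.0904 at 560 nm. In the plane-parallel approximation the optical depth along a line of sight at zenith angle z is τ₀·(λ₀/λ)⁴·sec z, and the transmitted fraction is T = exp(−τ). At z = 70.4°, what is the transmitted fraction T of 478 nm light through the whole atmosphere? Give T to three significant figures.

sec 70.4° = 2.9811.
τ = 0.0904 × (560/478)⁴ × 2.9811 = 0.0904 × 1.8838 × 2.9811 = 0.5077.
T = exp(−0.5077) = 0.6019.

0.602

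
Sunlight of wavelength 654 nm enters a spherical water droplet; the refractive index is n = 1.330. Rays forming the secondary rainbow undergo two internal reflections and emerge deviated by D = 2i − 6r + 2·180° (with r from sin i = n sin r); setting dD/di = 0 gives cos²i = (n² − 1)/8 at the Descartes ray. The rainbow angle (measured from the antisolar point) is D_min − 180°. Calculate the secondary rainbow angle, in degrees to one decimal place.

50.1°

cos²i = (1.76890 − 1)/8 = 0.09611; i = arccos(0.31002) = 71.940°.
sin r = sin 71.940°/1.330 = 0.71483; r = 45.630°.
D_min = 2·71.940° − 6·45.630° + 360° = 230.101°.
Rainbow angle = D_min − 180° = 50.101°.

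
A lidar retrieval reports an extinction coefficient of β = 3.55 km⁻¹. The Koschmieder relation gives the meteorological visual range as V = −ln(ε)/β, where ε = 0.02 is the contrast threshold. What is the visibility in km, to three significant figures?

1.10 km

V = −ln(0.02) / 3.55 = 3.912 / 3.55 = 1.1020 km.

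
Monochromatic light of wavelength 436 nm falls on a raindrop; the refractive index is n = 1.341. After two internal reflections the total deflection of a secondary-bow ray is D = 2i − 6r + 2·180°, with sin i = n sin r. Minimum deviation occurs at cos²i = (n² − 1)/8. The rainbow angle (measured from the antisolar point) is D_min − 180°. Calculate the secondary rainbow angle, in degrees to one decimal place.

cos²i = (1.79828 − 1)/8 = 0.09979; i = arccos(0.31589) = 71.586°.
sin r = sin 71.586°/1.341 = 0.70753; r = 45.034°.
D_min = 2·71.586° − 6·45.034° + 360° = 232.966°.
Rainbow angle = D_min − 180° = 52.966°.

53.0°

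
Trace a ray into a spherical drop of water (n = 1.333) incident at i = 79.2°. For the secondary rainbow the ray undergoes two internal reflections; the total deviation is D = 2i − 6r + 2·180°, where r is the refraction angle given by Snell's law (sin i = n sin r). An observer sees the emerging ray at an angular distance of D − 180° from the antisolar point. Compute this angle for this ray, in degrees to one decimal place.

sin r = sin 79.2° / 1.333 = 0.9823/1.333 = 0.7369; r = 47.47°.
D = 2·79.2° − 6·47.47° + 2·180° = 158.40° − 284.81° + 360° = 233.59°.
Angle from antisolar point = D − 180° = 53.59°.

53.6°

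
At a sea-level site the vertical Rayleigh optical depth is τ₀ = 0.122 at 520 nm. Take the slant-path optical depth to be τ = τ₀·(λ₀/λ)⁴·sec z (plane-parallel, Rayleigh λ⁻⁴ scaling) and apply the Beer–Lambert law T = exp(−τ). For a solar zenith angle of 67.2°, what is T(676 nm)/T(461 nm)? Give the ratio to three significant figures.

1.49

Airmass: sec 67.2° = 2.5805.
τ(676 nm) = 0.122 × (520/676)⁴ × 2.5805 = 0.122 × 0.3501 × 2.5805 = 0.1102.
τ(461 nm) = 0.122 × (520/461)⁴ × 2.5805 = 0.122 × 1.6189 × 2.5805 = 0.5097.
T(676)/T(461) = exp(τ_B − τ_A) = exp(0.3994) = 1.4910.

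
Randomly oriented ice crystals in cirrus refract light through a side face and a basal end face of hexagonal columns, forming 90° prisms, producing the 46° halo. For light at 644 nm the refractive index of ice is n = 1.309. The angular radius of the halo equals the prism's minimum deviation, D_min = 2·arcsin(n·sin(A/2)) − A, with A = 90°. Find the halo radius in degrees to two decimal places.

45.52°

n·sin(A/2) = 1.309 × sin 45° = 1.309 × 0.7071 = 0.9256.
D_min = 2·arcsin(0.9256) − 90° = 2 × 67.759° − 90° = 45.519°.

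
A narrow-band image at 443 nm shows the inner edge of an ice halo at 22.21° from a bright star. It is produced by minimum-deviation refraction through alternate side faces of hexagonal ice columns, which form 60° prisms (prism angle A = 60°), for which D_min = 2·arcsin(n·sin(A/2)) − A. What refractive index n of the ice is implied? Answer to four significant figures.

1.315

Rearranging: n = sin((D_min + A)/2) / sin(A/2).
(D_min + A)/2 = (22.21° + 60°)/2 = 41.105°.
n = sin 41.105° / sin 30° = 0.6574 / 0.5000 = 1.3149.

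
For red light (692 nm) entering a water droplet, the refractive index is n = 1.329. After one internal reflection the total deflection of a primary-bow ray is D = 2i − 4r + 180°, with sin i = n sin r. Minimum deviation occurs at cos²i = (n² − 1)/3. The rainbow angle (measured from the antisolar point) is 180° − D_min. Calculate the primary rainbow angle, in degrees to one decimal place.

42.7°

cos²i = (1.76624 − 1)/3 = 0.25541; i = arccos(0.50538) = 59.643°.
sin r = sin 59.643°/1.329 = 0.64928; r = 40.487°.
D_min = 2·59.643° − 4·40.487° + 180° = 137.337°.
Rainbow angle = 180° − D_min = 42.663°.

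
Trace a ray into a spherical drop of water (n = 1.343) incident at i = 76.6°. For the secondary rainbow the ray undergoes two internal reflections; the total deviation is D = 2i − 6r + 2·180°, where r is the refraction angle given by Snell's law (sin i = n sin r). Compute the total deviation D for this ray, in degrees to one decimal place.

234.7°

sin r = sin 76.6° / 1.343 = 0.9728/1.343 = 0.7243; r = 46.41°.
D = 2·76.6° − 6·46.41° + 2·180° = 153.20° − 278.48° + 360° = 234.72°.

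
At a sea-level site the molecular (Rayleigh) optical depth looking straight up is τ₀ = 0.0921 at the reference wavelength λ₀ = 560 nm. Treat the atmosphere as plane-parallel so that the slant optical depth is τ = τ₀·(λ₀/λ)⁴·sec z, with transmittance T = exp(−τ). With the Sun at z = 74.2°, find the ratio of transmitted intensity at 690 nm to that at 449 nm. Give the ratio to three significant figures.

1.96

Airmass: sec 74.2° = 3.6727.
τ(690 nm) = 0.0921 × (560/690)⁴ × 3.6727 = 0.0921 × 0.4339 × 3.6727 = 0.1468.
τ(449 nm) = 0.0921 × (560/449)⁴ × 3.6727 = 0.0921 × 2.4197 × 3.6727 = 0.8185.
T(690)/T(449) = exp(τ_B − τ_A) = exp(0.6717) = 1.9576.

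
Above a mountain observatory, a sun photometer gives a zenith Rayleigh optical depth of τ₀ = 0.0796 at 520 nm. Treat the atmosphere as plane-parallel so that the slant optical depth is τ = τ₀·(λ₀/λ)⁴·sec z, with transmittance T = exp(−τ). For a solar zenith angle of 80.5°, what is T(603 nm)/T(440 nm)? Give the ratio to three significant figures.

Airmass: sec 80.5° = 6.0589.
τ(603 nm) = 0.0796 × (520/603)⁴ × 6.0589 = 0.0796 × 0.5530 × 6.0589 = 0.2667.
τ(440 nm) = 0.0796 × (520/440)⁴ × 6.0589 = 0.0796 × 1.9508 × 6.0589 = 0.9408.
T(603)/T(440) = exp(τ_B − τ_A) = exp(0.6741) = 1.9623.

1.96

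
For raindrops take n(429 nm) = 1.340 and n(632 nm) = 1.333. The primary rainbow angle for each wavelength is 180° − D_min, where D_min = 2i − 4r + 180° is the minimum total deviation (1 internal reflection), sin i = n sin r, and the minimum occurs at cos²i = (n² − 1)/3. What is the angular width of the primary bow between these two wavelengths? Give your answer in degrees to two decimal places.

At 429 nm (n = 1.340): cos²i = 0.26520 → i = 59.004°, r = 39.770°, D_min = 138.929°, rainbow angle = 41.071°.
At 632 nm (n = 1.333): cos²i = 0.25896 → i = 59.410°, r = 40.225°, D_min = 137.922°, rainbow angle = 42.078°.
Angular width = |41.071° − 42.078°| = 1.007°.

1.01°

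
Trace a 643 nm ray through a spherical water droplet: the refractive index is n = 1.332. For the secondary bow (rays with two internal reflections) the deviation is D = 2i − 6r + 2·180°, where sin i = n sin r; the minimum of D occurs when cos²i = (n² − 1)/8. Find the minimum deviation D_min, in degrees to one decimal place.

230.6°

cos²i = (1.77422 − 1)/8 = 0.09678; i = arccos(0.31109) = 71.875°.
sin r = sin 71.875°/1.332 = 0.71350; r = 45.520°.
D_min = 2·71.875° − 6·45.520° + 360° = 230.628°.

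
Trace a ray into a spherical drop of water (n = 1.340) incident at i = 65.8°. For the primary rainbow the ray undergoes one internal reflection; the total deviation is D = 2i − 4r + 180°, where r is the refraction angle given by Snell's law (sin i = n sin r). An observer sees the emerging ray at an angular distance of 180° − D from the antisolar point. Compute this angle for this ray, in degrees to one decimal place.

40.0°

sin r = sin 65.8° / 1.340 = 0.9121/1.340 = 0.6807; r = 42.90°.
D = 2·65.8° − 4·42.90° + 180° = 131.60° − 171.59° + 180° = 140.01°.
Angle from antisolar point = 180° − D = 39.99°.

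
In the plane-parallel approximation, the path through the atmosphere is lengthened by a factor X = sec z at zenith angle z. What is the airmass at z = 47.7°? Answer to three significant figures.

1.49

X = sec z = 1/cos 47.7° = 1/0.6730 = 1.4859.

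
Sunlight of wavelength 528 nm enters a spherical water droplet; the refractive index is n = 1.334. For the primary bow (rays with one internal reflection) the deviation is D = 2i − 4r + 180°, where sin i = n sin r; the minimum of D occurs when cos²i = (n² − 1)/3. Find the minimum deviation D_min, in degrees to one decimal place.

cos²i = (1.77956 − 1)/3 = 0.25985; i = arccos(0.50976) = 59.352°.
sin r = sin 59.352°/1.334 = 0.64492; r = 40.159°.
D_min = 2·59.352° − 4·40.159° + 180° = 138.067°.

138.1°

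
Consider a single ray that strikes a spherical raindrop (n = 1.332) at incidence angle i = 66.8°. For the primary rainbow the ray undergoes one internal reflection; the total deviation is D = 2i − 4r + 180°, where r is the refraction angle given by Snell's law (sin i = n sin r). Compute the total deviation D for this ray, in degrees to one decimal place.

139.1°

sin r = sin 66.8° / 1.332 = 0.9191/1.332 = 0.6900; r = 43.63°.
D = 2·66.8° − 4·43.63° + 180° = 133.60° − 174.53° + 180° = 139.07°.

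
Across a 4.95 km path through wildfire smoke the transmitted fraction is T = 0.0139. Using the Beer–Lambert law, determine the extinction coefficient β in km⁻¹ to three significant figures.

0.864 km⁻¹

Beer–Lambert: T = exp(−βL) ⇒ β = −ln(T)/L = −ln(0.0139)/4.95 = 4.2759/4.95 = 0.8638 km⁻¹.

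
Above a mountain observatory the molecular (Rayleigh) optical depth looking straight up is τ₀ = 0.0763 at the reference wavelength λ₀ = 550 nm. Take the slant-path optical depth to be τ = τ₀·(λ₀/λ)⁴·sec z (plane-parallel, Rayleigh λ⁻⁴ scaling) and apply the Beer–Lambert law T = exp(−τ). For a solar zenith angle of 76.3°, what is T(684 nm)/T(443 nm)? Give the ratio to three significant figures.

Airmass: sec 76.3° = 4.2223.
τ(684 nm) = 0.0763 × (550/684)⁴ × 4.2223 = 0.0763 × 0.4180 × 4.2223 = 0.1347.
τ(443 nm) = 0.0763 × (550/443)⁴ × 4.2223 = 0.0763 × 2.3759 × 4.2223 = 0.7654.
T(684)/T(443) = exp(τ_B − τ_A) = exp(0.6308) = 1.8790.

1.88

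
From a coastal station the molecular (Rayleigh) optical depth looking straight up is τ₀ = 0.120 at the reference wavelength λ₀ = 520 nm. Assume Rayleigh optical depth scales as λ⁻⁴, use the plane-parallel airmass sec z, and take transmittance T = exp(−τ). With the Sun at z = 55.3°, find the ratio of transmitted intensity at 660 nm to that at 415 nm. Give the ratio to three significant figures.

Airmass: sec 55.3° = 1.7566.
τ(660 nm) = 0.120 × (520/660)⁴ × 1.7566 = 0.120 × 0.3853 × 1.7566 = 0.0812.
τ(415 nm) = 0.120 × (520/415)⁴ × 1.7566 = 0.120 × 2.4650 × 1.7566 = 0.5196.
T(660)/T(415) = exp(τ_B − τ_A) = exp(0.4384) = 1.5502.

1.55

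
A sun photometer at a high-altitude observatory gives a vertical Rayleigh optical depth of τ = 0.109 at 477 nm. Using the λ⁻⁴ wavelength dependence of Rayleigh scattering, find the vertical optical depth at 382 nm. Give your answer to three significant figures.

0.265

τ(382 nm) = τ(477 nm) × (477/382)⁴ = 0.109 × (1.2487)⁴ = 0.109 × 2.4312 = 0.2650.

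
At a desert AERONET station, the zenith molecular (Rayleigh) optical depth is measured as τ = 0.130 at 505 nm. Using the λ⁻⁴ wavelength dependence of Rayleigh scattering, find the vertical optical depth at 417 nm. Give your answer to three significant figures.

τ(417 nm) = τ(505 nm) × (505/417)⁴ = 0.130 × (1.2110)⁴ = 0.130 × 2.1509 = 0.2796.

0.280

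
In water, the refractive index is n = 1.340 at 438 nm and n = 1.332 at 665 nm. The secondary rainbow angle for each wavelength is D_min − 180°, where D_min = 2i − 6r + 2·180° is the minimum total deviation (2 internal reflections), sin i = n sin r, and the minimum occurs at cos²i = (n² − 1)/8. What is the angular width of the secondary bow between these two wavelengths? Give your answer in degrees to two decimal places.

At 438 nm (n = 1.340): cos²i = 0.09945 → i = 71.618°, r = 45.088°, D_min = 232.709°, rainbow angle = 52.709°.
At 665 nm (n = 1.332): cos²i = 0.09678 → i = 71.875°, r = 45.520°, D_min = 230.628°, rainbow angle = 50.628°.
Angular width = |52.709° − 50.628°| = 2.080°.

2.08°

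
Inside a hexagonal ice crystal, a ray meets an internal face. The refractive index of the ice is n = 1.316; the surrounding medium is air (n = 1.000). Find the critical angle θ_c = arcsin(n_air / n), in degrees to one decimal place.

49.5°

sin θ_c = n_air / n = 1.000 / 1.316 = 0.7599.
θ_c = arcsin(0.7599) = 49.45°.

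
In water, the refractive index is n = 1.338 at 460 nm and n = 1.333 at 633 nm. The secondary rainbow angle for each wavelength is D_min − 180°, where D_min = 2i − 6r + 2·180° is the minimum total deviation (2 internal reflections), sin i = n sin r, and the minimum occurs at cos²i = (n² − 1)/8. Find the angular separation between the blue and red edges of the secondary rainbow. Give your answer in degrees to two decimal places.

At 460 nm (n = 1.338): cos²i = 0.09878 → i = 71.682°, r = 45.195°, D_min = 232.193°, rainbow angle = 52.193°.
At 633 nm (n = 1.333): cos²i = 0.09711 → i = 71.843°, r = 45.466°, D_min = 230.891°, rainbow angle = 50.891°.
Angular width = |52.193° − 50.891°| = 1.302°.

1.30°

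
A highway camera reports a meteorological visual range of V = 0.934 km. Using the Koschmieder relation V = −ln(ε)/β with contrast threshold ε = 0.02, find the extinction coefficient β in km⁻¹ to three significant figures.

4.19 km⁻¹

β = −ln(0.02) / V = 3.912 / 0.934 = 4.1885 km⁻¹.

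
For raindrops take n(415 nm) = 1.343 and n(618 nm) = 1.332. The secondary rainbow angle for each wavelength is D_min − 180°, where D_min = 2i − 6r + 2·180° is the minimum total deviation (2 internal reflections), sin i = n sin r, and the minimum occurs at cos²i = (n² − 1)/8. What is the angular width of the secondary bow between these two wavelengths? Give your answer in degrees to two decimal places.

At 415 nm (n = 1.343): cos²i = 0.10046 → i = 71.522°, r = 44.928°, D_min = 233.478°, rainbow angle = 53.478°.
At 618 nm (n = 1.332): cos²i = 0.09678 → i = 71.875°, r = 45.520°, D_min = 230.628°, rainbow angle = 50.628°.
Angular width = |53.478° − 50.628°| = 2.849°.

2.85°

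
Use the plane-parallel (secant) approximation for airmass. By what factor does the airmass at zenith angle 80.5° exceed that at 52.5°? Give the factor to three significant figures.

X(80.5°)/X(52.5°) = sec 80.5° / sec 52.5° = cos 52.5° / cos 80.5° = 0.6088/0.1650 = 3.6884.

3.69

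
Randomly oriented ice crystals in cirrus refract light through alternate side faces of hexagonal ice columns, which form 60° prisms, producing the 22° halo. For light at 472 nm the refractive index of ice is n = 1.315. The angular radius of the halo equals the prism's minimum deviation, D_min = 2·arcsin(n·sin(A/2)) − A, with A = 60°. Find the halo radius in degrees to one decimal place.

22.2°

n·sin(A/2) = 1.315 × sin 30° = 1.315 × 0.5000 = 0.6575.
D_min = 2·arcsin(0.6575) − 60° = 2 × 41.109° − 60° = 22.219°.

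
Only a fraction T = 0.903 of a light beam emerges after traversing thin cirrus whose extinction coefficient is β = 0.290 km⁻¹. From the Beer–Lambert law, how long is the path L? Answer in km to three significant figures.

0.352 km

Beer–Lambert: T = exp(−βL) ⇒ L = −ln(T)/β = −ln(0.903)/0.290 = 0.1020/0.290 = 0.3518 km.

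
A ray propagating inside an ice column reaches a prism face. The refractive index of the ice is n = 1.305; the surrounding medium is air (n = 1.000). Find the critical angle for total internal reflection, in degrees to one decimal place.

sin θ_c = n_air / n = 1.000 / 1.305 = 0.7663.
θ_c = arcsin(0.7663) = 50.02°.

50.0°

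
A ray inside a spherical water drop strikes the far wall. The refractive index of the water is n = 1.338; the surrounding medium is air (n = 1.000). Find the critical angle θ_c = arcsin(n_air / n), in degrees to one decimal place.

48.4°

sin θ_c = n_air / n = 1.000 / 1.338 = 0.7474.
θ_c = arcsin(0.7474) = 48.36°.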